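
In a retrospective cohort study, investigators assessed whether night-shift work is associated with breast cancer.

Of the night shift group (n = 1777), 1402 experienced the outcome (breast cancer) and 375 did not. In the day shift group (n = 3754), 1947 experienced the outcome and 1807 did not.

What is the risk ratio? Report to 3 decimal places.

From the description: a = 1402, b = 375, c = 1947, d = 1807.
Risk in exposed = 1402/1777 = 0.78897; risk in unexposed = 1947/3754 = 0.51865.
RR = 0.78897 / 0.51865 = 1.52121
The risk among the exposed is 1.52 times that among the unexposed.

1.521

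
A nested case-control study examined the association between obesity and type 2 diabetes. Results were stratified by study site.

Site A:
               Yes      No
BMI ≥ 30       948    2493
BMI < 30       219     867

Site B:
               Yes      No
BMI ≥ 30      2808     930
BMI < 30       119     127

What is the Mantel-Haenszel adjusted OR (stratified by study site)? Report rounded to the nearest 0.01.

OR_MH = Σ(aᵢdᵢ/nᵢ) / Σ(bᵢcᵢ/nᵢ), where nᵢ is the stratum total.
Stratum 1 (Site A): n = 4527; a·d/n = 948·867/4527 = 181.5586; b·c/n = 2493·219/4527 = 120.6024
Stratum 2 (Site B): n = 3984; a·d/n = 2808·127/3984 = 89.5120; b·c/n = 930·119/3984 = 27.7786
OR_MH = (181.5586 + 89.5120) / (120.6024 + 27.7786) = 271.0707 / 148.3810 = 1.82686

1.83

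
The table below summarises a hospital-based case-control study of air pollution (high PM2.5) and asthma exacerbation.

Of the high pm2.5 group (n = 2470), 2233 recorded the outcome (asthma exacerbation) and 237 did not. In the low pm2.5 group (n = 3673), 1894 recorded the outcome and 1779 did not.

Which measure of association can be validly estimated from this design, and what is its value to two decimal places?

From the description: a = 2233, b = 237, c = 1894, d = 1779.
This is a hospital-based case-control study: participants were sampled on outcome status, so risks in the source population cannot be estimated directly — relative risk is not valid here. The odds ratio is the appropriate measure.
OR = (a·d)/(b·c) = (2233 × 1779) / (237 × 1894) = 3972507 / 448878 = 8.84986

8.85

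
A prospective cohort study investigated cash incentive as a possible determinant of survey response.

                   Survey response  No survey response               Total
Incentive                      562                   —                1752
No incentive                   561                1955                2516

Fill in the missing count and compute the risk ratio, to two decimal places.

1.44

The missing cell is in the exposed row: 1752 − 562 = 1190.
So a = 562, b = 1190, c = 561, d = 1955.
RR = [a/(a+b)] / [c/(c+d)] = (562/1752) / (561/2516) = 0.32078/0.22297 = 1.43863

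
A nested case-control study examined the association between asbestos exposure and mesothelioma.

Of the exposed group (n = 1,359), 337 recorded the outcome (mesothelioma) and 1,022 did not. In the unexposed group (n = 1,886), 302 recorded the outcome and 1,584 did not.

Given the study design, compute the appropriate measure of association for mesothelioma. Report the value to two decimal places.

From the description: a = 337, b = 1022, c = 302, d = 1584.
This is a nested case-control study: participants were sampled on outcome status, so risks in the source population cannot be estimated directly — relative risk is not valid here. The odds ratio is the appropriate measure.
OR = (a·d)/(b·c) = (337 × 1584) / (1022 × 302) = 533808 / 308644 = 1.72953

1.73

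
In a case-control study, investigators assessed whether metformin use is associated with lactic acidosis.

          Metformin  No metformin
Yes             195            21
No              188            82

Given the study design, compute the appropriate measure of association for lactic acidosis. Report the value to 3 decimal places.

Reading the table with exposure as columns: a = 195 (Metformin, case), b = 188 (Metformin, non-case), c = 21 (No metformin, case), d = 82.
This is a case-control study: participants were sampled on outcome status, so risks in the source population cannot be estimated directly — relative risk is not valid here. The odds ratio is the appropriate measure.
OR = (a·d)/(b·c) = (195 × 82) / (188 × 21) = 15990 / 3948 = 4.05015

4.050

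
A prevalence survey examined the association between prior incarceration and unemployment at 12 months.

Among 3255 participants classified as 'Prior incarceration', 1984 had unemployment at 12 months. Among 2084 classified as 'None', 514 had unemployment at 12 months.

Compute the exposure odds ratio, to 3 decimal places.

4.768

From the description: a = 1984, b = 1271, c = 514, d = 1570.
OR = (a·d)/(b·c) = (1984 × 1570) / (1271 × 514) = 3114880 / 653294 = 4.76796
The odds of unemployment at 12 months are about 4.77 times as high in the prior incarceration group.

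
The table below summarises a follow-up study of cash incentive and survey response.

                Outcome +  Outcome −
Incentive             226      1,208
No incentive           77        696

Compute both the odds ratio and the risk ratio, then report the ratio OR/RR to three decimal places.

1.069

Cells: a = 226, b = 1208, c = 77, d = 696.
OR = (226·696)/(1208·77) = 157296/93016 = 1.69106
Risk in exposed = 226/1434 = 0.15760; risk in unexposed = 77/773 = 0.09961; RR = 1.58215
OR/RR = 1.69106 / 1.58215 = 1.06884
The outcome is not rare, so the OR lies further from 1 than the RR.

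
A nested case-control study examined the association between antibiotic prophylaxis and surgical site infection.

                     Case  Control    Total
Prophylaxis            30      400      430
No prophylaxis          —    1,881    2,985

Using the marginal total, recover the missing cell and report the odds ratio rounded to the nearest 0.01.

0.13

The missing cell is in the unexposed row: 2985 − 1881 = 1104.
So a = 30, b = 400, c = 1104, d = 1881.
OR = (a·d)/(b·c) = (30 × 1881) / (400 × 1104) = 56430 / 441600 = 0.12779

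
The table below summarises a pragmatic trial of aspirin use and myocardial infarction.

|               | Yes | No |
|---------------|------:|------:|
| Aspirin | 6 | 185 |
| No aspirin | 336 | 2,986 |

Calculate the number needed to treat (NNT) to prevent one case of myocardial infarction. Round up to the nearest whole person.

Risk in treated group = 6/191 = 0.03141; risk in control = 336/3322 = 0.10114.
Absolute risk reduction = 0.10114 − 0.03141 = 0.06973
NNT = 1 / ARR = 1 / 0.06973 = 14.341 → round up → 15

15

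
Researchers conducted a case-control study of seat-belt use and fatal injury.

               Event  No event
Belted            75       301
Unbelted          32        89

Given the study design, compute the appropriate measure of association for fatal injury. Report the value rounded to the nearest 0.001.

0.693

Cells: a = 75, b = 301, c = 32, d = 89.
This is a case-control study: participants were sampled on outcome status, so risks in the source population cannot be estimated directly — relative risk is not valid here. The odds ratio is the appropriate measure.
OR = (a·d)/(b·c) = (75 × 89) / (301 × 32) = 6675 / 9632 = 0.69300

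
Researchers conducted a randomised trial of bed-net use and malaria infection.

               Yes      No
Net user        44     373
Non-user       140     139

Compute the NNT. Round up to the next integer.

3

Risk in treated group = 44/417 = 0.10552; risk in control = 140/279 = 0.50179.
Absolute risk reduction = 0.50179 − 0.10552 = 0.39628
NNT = 1 / ARR = 1 / 0.39628 = 2.523 → round up → 3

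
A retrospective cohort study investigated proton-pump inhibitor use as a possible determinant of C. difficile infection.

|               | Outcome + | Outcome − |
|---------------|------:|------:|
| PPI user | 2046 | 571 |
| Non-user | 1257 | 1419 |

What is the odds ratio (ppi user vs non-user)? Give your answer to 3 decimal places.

Cells: a = 2046, b = 571, c = 1257, d = 1419.
OR = (a·d)/(b·c) = (2046 × 1419) / (571 × 1257) = 2903274 / 717747 = 4.04498
The odds of C. difficile infection are about 4.04 times as high in the ppi user group.

4.045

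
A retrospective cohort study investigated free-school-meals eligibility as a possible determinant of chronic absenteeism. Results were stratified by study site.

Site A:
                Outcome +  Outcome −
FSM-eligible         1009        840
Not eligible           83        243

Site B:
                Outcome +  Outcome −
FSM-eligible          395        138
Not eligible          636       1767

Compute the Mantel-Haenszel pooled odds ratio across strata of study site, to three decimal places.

OR_MH = Σ(aᵢdᵢ/nᵢ) / Σ(bᵢcᵢ/nᵢ), where nᵢ is the stratum total.
Stratum 1 (Site A): n = 2175; a·d/n = 1009·243/2175 = 112.7297; b·c/n = 840·83/2175 = 32.0552
Stratum 2 (Site B): n = 2936; a·d/n = 395·1767/2936 = 237.7265; b·c/n = 138·636/2936 = 29.8937
OR_MH = (112.7297 + 237.7265) / (32.0552 + 29.8937) = 350.4562 / 61.9489 = 5.65718

5.657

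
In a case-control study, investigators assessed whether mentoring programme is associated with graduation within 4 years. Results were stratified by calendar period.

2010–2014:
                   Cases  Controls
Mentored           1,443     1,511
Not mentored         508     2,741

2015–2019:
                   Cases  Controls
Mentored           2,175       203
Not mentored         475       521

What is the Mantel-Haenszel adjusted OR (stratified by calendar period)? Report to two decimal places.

OR_MH = Σ(aᵢdᵢ/nᵢ) / Σ(bᵢcᵢ/nᵢ), where nᵢ is the stratum total.
Stratum 1 (2010–2014): n = 6203; a·d/n = 1443·2741/6203 = 637.6371; b·c/n = 1511·508/6203 = 123.7446
Stratum 2 (2015–2019): n = 3374; a·d/n = 2175·521/3374 = 335.8551; b·c/n = 203·475/3374 = 28.5788
OR_MH = (637.6371 + 335.8551) / (123.7446 + 28.5788) = 973.4922 / 152.3235 = 6.39095

6.39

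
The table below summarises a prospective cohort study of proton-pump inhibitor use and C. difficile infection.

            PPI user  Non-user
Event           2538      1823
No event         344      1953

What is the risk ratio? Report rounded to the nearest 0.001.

Reading the table with exposure as columns: a = 2538 (PPI user, case), b = 344 (PPI user, non-case), c = 1823 (Non-user, case), d = 1953.
Risk in exposed = 2538/2882 = 0.88064; risk in unexposed = 1823/3776 = 0.48279.
RR = 0.88064 / 0.48279 = 1.82408
The risk among the exposed is 1.82 times that among the unexposed.

1.824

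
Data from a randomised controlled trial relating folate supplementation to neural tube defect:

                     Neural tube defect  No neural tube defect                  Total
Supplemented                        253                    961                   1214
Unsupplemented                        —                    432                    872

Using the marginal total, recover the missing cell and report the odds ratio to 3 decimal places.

The missing cell is in the unexposed row: 872 − 432 = 440.
So a = 253, b = 961, c = 440, d = 432.
OR = (a·d)/(b·c) = (253 × 432) / (961 × 440) = 109296 / 422840 = 0.25848

0.258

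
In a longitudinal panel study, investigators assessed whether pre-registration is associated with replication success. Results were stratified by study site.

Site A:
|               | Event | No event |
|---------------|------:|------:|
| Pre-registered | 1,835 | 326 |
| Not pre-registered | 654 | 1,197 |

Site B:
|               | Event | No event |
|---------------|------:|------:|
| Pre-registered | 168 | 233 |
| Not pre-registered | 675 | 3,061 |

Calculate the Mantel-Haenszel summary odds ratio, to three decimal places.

7.369

OR_MH = Σ(aᵢdᵢ/nᵢ) / Σ(bᵢcᵢ/nᵢ), where nᵢ is the stratum total.
Stratum 1 (Site A): n = 4012; a·d/n = 1835·1197/4012 = 547.4813; b·c/n = 326·654/4012 = 53.1416
Stratum 2 (Site B): n = 4137; a·d/n = 168·3061/4137 = 124.3046; b·c/n = 233·675/4137 = 38.0167
OR_MH = (547.4813 + 124.3046) / (53.1416 + 38.0167) = 671.7859 / 91.1583 = 7.36945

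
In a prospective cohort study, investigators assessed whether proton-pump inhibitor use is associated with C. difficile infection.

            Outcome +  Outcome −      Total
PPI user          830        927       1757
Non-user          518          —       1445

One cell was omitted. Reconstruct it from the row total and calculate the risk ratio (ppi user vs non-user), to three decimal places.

1.318

The missing cell is in the unexposed row: 1445 − 518 = 927.
So a = 830, b = 927, c = 518, d = 927.
RR = [a/(a+b)] / [c/(c+d)] = (830/1757) / (518/1445) = 0.47240/0.35848 = 1.31778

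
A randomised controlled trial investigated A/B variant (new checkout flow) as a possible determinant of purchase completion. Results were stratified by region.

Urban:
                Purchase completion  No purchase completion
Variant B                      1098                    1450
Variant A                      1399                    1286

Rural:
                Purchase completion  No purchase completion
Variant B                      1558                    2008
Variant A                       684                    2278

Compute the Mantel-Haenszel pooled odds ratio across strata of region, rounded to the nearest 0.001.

1.360

OR_MH = Σ(aᵢdᵢ/nᵢ) / Σ(bᵢcᵢ/nᵢ), where nᵢ is the stratum total.
Stratum 1 (Urban): n = 5233; a·d/n = 1098·1286/5233 = 269.8315; b·c/n = 1450·1399/5233 = 387.6457
Stratum 2 (Rural): n = 6528; a·d/n = 1558·2278/6528 = 543.6771; b·c/n = 2008·684/6528 = 210.3971
OR_MH = (269.8315 + 543.6771) / (387.6457 + 210.3971) = 813.5085 / 598.0428 = 1.36028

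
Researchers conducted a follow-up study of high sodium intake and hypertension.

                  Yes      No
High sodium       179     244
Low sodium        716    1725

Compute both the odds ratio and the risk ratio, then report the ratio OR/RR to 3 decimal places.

1.225

Cells: a = 179, b = 244, c = 716, d = 1725.
OR = (179·1725)/(244·716) = 308775/174704 = 1.76742
Risk in exposed = 179/423 = 0.42317; risk in unexposed = 716/2441 = 0.29332; RR = 1.44267
OR/RR = 1.76742 / 1.44267 = 1.22510
The outcome is not rare, so the OR lies further from 1 than the RR.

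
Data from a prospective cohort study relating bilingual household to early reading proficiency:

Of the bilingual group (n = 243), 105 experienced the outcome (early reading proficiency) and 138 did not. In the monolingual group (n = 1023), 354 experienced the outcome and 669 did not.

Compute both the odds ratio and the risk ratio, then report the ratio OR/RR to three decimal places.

1.152

From the description: a = 105, b = 138, c = 354, d = 669.
OR = (105·669)/(138·354) = 70245/48852 = 1.43791
Risk in exposed = 105/243 = 0.43210; risk in unexposed = 354/1023 = 0.34604; RR = 1.24869
OR/RR = 1.43791 / 1.24869 = 1.15154
The outcome is not rare, so the OR lies further from 1 than the RR.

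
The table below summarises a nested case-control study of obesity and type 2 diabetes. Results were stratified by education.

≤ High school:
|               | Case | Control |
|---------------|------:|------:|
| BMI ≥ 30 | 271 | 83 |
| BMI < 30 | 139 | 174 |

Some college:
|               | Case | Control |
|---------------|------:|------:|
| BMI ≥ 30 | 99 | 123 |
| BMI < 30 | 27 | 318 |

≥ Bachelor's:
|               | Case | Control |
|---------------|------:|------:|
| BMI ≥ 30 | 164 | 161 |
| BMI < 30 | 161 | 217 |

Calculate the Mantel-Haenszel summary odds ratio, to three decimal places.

2.946

OR_MH = Σ(aᵢdᵢ/nᵢ) / Σ(bᵢcᵢ/nᵢ), where nᵢ is the stratum total.
Stratum 1 (≤ High school): n = 667; a·d/n = 271·174/667 = 70.6957; b·c/n = 83·139/667 = 17.2969
Stratum 2 (Some college): n = 567; a·d/n = 99·318/567 = 55.5238; b·c/n = 123·27/567 = 5.8571
Stratum 3 (≥ Bachelor's): n = 703; a·d/n = 164·217/703 = 50.6230; b·c/n = 161·161/703 = 36.8720
OR_MH = (70.6957 + 55.5238 + 50.6230) / (17.2969 + 5.8571 + 36.8720) = 176.8425 / 60.0260 = 2.94610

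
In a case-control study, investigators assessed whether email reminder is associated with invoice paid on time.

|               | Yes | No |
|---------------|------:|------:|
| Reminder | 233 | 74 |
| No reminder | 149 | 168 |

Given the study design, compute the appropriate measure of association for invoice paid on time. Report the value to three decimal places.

Cells: a = 233, b = 74, c = 149, d = 168.
This is a case-control study: participants were sampled on outcome status, so risks in the source population cannot be estimated directly — relative risk is not valid here. The odds ratio is the appropriate measure.
OR = (a·d)/(b·c) = (233 × 168) / (74 × 149) = 39144 / 11026 = 3.55015

3.550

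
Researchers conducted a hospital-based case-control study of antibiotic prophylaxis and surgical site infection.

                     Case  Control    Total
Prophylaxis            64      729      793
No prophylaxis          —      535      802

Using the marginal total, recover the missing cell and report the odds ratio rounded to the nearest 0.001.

The missing cell is in the unexposed row: 802 − 535 = 267.
So a = 64, b = 729, c = 267, d = 535.
OR = (a·d)/(b·c) = (64 × 535) / (729 × 267) = 34240 / 194643 = 0.17591

0.176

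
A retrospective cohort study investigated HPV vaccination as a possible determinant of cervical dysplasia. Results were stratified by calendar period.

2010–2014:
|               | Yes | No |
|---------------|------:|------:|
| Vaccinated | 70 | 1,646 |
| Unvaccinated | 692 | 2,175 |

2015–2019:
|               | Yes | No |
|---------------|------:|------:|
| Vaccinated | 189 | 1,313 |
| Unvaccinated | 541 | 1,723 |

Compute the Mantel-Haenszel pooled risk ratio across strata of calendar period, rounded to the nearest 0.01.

0.33

RR_MH = Σ(aᵢ·n₀ᵢ/nᵢ) / Σ(cᵢ·n₁ᵢ/nᵢ), with n₁ᵢ = aᵢ+bᵢ (exposed), n₀ᵢ = cᵢ+dᵢ (unexposed), nᵢ = n₁ᵢ+n₀ᵢ.
Stratum 1 (2010–2014): n₁ = 1716, n₀ = 2867, n = 4583; a·n₀/n = 70·2867/4583 = 43.7901; c·n₁/n = 692·1716/4583 = 259.1036
Stratum 2 (2015–2019): n₁ = 1502, n₀ = 2264, n = 3766; a·n₀/n = 189·2264/3766 = 113.6208; c·n₁/n = 541·1502/3766 = 215.7679
RR_MH = (43.7901 + 113.6208) / (259.1036 + 215.7679) = 157.4109 / 474.8716 = 0.33148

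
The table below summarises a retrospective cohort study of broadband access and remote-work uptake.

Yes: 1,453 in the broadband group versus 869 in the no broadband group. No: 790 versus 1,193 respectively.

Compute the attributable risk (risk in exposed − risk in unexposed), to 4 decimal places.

From the description: a = 1453, b = 790, c = 869, d = 1193.
Risk in exposed = 1453/2243 = 0.647793; risk in unexposed = 869/2062 = 0.421435.
Risk difference = 0.647793 − 0.421435 = 0.226358

0.2264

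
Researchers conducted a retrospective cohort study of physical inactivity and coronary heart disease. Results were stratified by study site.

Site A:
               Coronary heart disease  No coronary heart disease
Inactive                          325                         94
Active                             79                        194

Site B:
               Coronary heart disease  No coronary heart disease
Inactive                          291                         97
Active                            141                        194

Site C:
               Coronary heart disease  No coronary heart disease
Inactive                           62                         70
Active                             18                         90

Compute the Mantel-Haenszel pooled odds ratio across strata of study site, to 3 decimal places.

5.514

OR_MH = Σ(aᵢdᵢ/nᵢ) / Σ(bᵢcᵢ/nᵢ), where nᵢ is the stratum total.
Stratum 1 (Site A): n = 692; a·d/n = 325·194/692 = 91.1127; b·c/n = 94·79/692 = 10.7312
Stratum 2 (Site B): n = 723; a·d/n = 291·194/723 = 78.0830; b·c/n = 97·141/723 = 18.9170
Stratum 3 (Site C): n = 240; a·d/n = 62·90/240 = 23.2500; b·c/n = 70·18/240 = 5.2500
OR_MH = (91.1127 + 78.0830 + 23.2500) / (10.7312 + 18.9170 + 5.2500) = 192.4457 / 34.8982 = 5.51448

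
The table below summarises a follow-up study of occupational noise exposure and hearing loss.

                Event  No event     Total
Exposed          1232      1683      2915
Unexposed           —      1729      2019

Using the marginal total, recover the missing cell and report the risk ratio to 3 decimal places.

The missing cell is in the unexposed row: 2019 − 1729 = 290.
So a = 1232, b = 1683, c = 290, d = 1729.
RR = [a/(a+b)] / [c/(c+d)] = (1232/2915) / (290/2019) = 0.42264/0.14364 = 2.94246

2.942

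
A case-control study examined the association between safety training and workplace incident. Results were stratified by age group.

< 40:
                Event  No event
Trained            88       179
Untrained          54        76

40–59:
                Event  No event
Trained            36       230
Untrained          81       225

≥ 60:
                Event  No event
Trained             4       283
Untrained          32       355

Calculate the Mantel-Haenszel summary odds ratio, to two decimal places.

OR_MH = Σ(aᵢdᵢ/nᵢ) / Σ(bᵢcᵢ/nᵢ), where nᵢ is the stratum total.
Stratum 1 (< 40): n = 397; a·d/n = 88·76/397 = 16.8463; b·c/n = 179·54/397 = 24.3476
Stratum 2 (40–59): n = 572; a·d/n = 36·225/572 = 14.1608; b·c/n = 230·81/572 = 32.5699
Stratum 3 (≥ 60): n = 674; a·d/n = 4·355/674 = 2.1068; b·c/n = 283·32/674 = 13.4362
OR_MH = (16.8463 + 14.1608 + 2.1068) / (24.3476 + 32.5699 + 13.4362) = 33.1140 / 70.3537 = 0.47068

0.47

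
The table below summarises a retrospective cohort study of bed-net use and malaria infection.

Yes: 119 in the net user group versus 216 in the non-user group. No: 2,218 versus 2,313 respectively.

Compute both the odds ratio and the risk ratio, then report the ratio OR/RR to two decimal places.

From the description: a = 119, b = 2218, c = 216, d = 2313.
OR = (119·2313)/(2218·216) = 275247/479088 = 0.57452
Risk in exposed = 119/2337 = 0.05092; risk in unexposed = 216/2529 = 0.08541; RR = 0.59619
OR/RR = 0.57452 / 0.59619 = 0.96366
The outcome is rare in both groups, so OR ≈ RR (ratio near 1).

0.96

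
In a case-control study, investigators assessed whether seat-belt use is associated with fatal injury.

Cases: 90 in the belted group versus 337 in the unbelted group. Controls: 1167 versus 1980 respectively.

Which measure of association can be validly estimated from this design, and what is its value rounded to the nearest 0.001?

From the description: a = 90, b = 1167, c = 337, d = 1980.
This is a case-control study: participants were sampled on outcome status, so risks in the source population cannot be estimated directly — relative risk is not valid here. The odds ratio is the appropriate measure.
OR = (a·d)/(b·c) = (90 × 1980) / (1167 × 337) = 178200 / 393279 = 0.45311

0.453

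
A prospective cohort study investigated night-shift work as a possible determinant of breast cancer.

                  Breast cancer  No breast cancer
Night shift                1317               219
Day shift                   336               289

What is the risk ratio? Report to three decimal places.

Cells: a = 1317, b = 219, c = 336, d = 289.
Risk in exposed = 1317/1536 = 0.85742; risk in unexposed = 336/625 = 0.53760.
RR = 0.85742 / 0.53760 = 1.59491
The risk among the exposed is 1.59 times that among the unexposed.

1.595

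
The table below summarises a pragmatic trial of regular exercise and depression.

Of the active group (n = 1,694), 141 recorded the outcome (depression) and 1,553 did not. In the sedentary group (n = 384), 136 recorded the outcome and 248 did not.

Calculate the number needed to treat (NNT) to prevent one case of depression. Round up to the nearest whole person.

Risk in treated group = 141/1694 = 0.08323; risk in control = 136/384 = 0.35417.
Absolute risk reduction = 0.35417 − 0.08323 = 0.27093
NNT = 1 / ARR = 1 / 0.27093 = 3.691 → round up → 4

4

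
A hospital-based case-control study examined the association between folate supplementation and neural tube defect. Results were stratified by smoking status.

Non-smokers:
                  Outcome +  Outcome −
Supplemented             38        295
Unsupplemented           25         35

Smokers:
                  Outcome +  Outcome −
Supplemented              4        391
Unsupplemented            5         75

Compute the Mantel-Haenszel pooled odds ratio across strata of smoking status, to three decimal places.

0.176

OR_MH = Σ(aᵢdᵢ/nᵢ) / Σ(bᵢcᵢ/nᵢ), where nᵢ is the stratum total.
Stratum 1 (Non-smokers): n = 393; a·d/n = 38·35/393 = 3.3842; b·c/n = 295·25/393 = 18.7659
Stratum 2 (Smokers): n = 475; a·d/n = 4·75/475 = 0.6316; b·c/n = 391·5/475 = 4.1158
OR_MH = (3.3842 + 0.6316) / (18.7659 + 4.1158) = 4.0158 / 22.8817 = 0.17550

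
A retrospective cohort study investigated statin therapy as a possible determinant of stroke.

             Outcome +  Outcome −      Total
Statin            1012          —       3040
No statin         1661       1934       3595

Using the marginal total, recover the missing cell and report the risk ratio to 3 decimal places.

0.721

The missing cell is in the exposed row: 3040 − 1012 = 2028.
So a = 1012, b = 2028, c = 1661, d = 1934.
RR = [a/(a+b)] / [c/(c+d)] = (1012/3040) / (1661/3595) = 0.33289/0.46203 = 0.72050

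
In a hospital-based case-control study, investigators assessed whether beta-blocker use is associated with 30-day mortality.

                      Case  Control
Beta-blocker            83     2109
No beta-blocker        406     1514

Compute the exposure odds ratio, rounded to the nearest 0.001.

0.147

Cells: a = 83, b = 2109, c = 406, d = 1514.
OR = (a·d)/(b·c) = (83 × 1514) / (2109 × 406) = 125662 / 856254 = 0.14676
Exposure is associated with lower odds of 30-day mortality (OR = 0.15 < 1).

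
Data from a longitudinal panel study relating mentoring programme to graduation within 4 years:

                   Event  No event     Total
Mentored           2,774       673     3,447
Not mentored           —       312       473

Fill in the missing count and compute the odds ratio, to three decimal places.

7.988

The missing cell is in the unexposed row: 473 − 312 = 161.
So a = 2774, b = 673, c = 161, d = 312.
OR = (a·d)/(b·c) = (2774 × 312) / (673 × 161) = 865488 / 108353 = 7.98767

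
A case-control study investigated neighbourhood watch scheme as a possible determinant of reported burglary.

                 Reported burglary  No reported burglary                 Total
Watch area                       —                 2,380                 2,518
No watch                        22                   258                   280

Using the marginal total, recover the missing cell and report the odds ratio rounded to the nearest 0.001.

The missing cell is in the exposed row: 2518 − 2380 = 138.
So a = 138, b = 2380, c = 22, d = 258.
OR = (a·d)/(b·c) = (138 × 258) / (2380 × 22) = 35604 / 52360 = 0.67998

0.680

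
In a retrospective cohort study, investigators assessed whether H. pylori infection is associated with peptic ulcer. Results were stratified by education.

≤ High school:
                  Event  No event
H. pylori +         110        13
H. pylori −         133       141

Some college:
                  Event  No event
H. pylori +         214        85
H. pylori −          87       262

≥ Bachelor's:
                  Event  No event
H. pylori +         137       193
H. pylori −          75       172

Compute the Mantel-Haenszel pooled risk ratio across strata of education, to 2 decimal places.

RR_MH = Σ(aᵢ·n₀ᵢ/nᵢ) / Σ(cᵢ·n₁ᵢ/nᵢ), with n₁ᵢ = aᵢ+bᵢ (exposed), n₀ᵢ = cᵢ+dᵢ (unexposed), nᵢ = n₁ᵢ+n₀ᵢ.
Stratum 1 (≤ High school): n₁ = 123, n₀ = 274, n = 397; a·n₀/n = 110·274/397 = 75.9194; c·n₁/n = 133·123/397 = 41.2065
Stratum 2 (Some college): n₁ = 299, n₀ = 349, n = 648; a·n₀/n = 214·349/648 = 115.2562; c·n₁/n = 87·299/648 = 40.1435
Stratum 3 (≥ Bachelor's): n₁ = 330, n₀ = 247, n = 577; a·n₀/n = 137·247/577 = 58.6464; c·n₁/n = 75·330/577 = 42.8943
RR_MH = (75.9194 + 115.2562 + 58.6464) / (41.2065 + 40.1435 + 42.8943) = 249.8220 / 124.2443 = 2.01073

2.01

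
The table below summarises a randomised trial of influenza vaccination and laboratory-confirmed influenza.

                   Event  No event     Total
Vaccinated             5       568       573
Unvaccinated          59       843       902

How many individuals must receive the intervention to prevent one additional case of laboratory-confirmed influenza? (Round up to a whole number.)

Risk in treated group = 5/573 = 0.00873; risk in control = 59/902 = 0.06541.
Absolute risk reduction = 0.06541 − 0.00873 = 0.05668
NNT = 1 / ARR = 1 / 0.05668 = 17.642 → round up → 18

18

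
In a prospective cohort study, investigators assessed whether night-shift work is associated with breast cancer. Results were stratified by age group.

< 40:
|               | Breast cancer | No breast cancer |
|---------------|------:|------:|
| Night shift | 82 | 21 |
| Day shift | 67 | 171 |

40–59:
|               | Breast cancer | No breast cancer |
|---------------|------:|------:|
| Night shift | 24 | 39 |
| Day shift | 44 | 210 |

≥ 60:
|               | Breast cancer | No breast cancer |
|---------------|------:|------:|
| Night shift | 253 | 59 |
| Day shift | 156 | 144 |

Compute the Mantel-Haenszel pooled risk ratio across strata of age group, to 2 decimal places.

1.85

RR_MH = Σ(aᵢ·n₀ᵢ/nᵢ) / Σ(cᵢ·n₁ᵢ/nᵢ), with n₁ᵢ = aᵢ+bᵢ (exposed), n₀ᵢ = cᵢ+dᵢ (unexposed), nᵢ = n₁ᵢ+n₀ᵢ.
Stratum 1 (< 40): n₁ = 103, n₀ = 238, n = 341; a·n₀/n = 82·238/341 = 57.2317; c·n₁/n = 67·103/341 = 20.2375
Stratum 2 (40–59): n₁ = 63, n₀ = 254, n = 317; a·n₀/n = 24·254/317 = 19.2303; c·n₁/n = 44·63/317 = 8.7445
Stratum 3 (≥ 60): n₁ = 312, n₀ = 300, n = 612; a·n₀/n = 253·300/612 = 124.0196; c·n₁/n = 156·312/612 = 79.5294
RR_MH = (57.2317 + 19.2303 + 124.0196) / (20.2375 + 8.7445 + 79.5294) = 200.4816 / 108.5114 = 1.84756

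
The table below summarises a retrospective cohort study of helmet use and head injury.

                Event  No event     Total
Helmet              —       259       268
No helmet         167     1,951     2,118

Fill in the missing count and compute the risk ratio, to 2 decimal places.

The missing cell is in the exposed row: 268 − 259 = 9.
So a = 9, b = 259, c = 167, d = 1951.
RR = [a/(a+b)] / [c/(c+d)] = (9/268) / (167/2118) = 0.03358/0.07885 = 0.42591

0.43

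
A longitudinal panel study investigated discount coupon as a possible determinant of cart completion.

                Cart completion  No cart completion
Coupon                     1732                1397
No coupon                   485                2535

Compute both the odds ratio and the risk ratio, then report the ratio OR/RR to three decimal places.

Cells: a = 1732, b = 1397, c = 485, d = 2535.
OR = (1732·2535)/(1397·485) = 4390620/677545 = 6.48019
Risk in exposed = 1732/3129 = 0.55353; risk in unexposed = 485/3020 = 0.16060; RR = 3.44673
OR/RR = 6.48019 / 3.44673 = 1.88010
The outcome is not rare, so the OR lies further from 1 than the RR.

1.880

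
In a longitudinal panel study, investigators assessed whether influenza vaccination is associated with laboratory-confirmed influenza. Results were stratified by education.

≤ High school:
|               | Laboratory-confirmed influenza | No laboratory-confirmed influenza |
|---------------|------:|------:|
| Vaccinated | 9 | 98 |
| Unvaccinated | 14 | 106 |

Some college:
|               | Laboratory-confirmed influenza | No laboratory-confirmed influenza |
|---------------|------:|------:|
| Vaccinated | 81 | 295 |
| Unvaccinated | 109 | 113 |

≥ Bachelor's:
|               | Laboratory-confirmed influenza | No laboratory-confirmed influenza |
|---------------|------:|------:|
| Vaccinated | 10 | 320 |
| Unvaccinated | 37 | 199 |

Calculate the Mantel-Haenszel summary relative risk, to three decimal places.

RR_MH = Σ(aᵢ·n₀ᵢ/nᵢ) / Σ(cᵢ·n₁ᵢ/nᵢ), with n₁ᵢ = aᵢ+bᵢ (exposed), n₀ᵢ = cᵢ+dᵢ (unexposed), nᵢ = n₁ᵢ+n₀ᵢ.
Stratum 1 (≤ High school): n₁ = 107, n₀ = 120, n = 227; a·n₀/n = 9·120/227 = 4.7577; c·n₁/n = 14·107/227 = 6.5991
Stratum 2 (Some college): n₁ = 376, n₀ = 222, n = 598; a·n₀/n = 81·222/598 = 30.0702; c·n₁/n = 109·376/598 = 68.5351
Stratum 3 (≥ Bachelor's): n₁ = 330, n₀ = 236, n = 566; a·n₀/n = 10·236/566 = 4.1696; c·n₁/n = 37·330/566 = 21.5724
RR_MH = (4.7577 + 30.0702 + 4.1696) / (6.5991 + 68.5351 + 21.5724) = 38.9976 / 96.7067 = 0.40326

0.403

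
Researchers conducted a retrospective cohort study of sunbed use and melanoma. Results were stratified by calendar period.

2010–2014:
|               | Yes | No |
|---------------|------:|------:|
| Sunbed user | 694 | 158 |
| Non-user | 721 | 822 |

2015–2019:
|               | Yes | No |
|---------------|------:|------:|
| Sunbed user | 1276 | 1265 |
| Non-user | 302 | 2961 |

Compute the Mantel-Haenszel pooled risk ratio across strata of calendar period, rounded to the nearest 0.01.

RR_MH = Σ(aᵢ·n₀ᵢ/nᵢ) / Σ(cᵢ·n₁ᵢ/nᵢ), with n₁ᵢ = aᵢ+bᵢ (exposed), n₀ᵢ = cᵢ+dᵢ (unexposed), nᵢ = n₁ᵢ+n₀ᵢ.
Stratum 1 (2010–2014): n₁ = 852, n₀ = 1543, n = 2395; a·n₀/n = 694·1543/2395 = 447.1157; c·n₁/n = 721·852/2395 = 256.4894
Stratum 2 (2015–2019): n₁ = 2541, n₀ = 3263, n = 5804; a·n₀/n = 1276·3263/5804 = 717.3653; c·n₁/n = 302·2541/5804 = 132.2161
RR_MH = (447.1157 + 717.3653) / (256.4894 + 132.2161) = 1164.4809 / 388.7054 = 2.99579

3.00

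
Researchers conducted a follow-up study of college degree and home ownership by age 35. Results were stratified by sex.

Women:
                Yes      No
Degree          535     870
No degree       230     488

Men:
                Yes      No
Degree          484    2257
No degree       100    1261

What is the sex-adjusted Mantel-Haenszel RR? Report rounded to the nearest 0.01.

RR_MH = Σ(aᵢ·n₀ᵢ/nᵢ) / Σ(cᵢ·n₁ᵢ/nᵢ), with n₁ᵢ = aᵢ+bᵢ (exposed), n₀ᵢ = cᵢ+dᵢ (unexposed), nᵢ = n₁ᵢ+n₀ᵢ.
Stratum 1 (Women): n₁ = 1405, n₀ = 718, n = 2123; a·n₀/n = 535·718/2123 = 180.9374; c·n₁/n = 230·1405/2123 = 152.2138
Stratum 2 (Men): n₁ = 2741, n₀ = 1361, n = 4102; a·n₀/n = 484·1361/4102 = 160.5861; c·n₁/n = 100·2741/4102 = 66.8211
RR_MH = (180.9374 + 160.5861) / (152.2138 + 66.8211) = 341.5234 / 219.0349 = 1.55922

1.56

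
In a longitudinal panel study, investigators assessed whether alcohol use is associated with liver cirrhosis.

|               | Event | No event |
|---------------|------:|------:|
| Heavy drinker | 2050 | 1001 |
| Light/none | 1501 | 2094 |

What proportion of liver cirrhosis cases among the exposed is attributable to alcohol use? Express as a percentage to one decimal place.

Cells: a = 2050, b = 1001, c = 1501, d = 2094.
Risk in exposed = 2050/3051 = 0.67191; risk in unexposed = 1501/3595 = 0.41752.
RR = 0.67191/0.41752 = 1.60927
AR% = (RR − 1)/RR × 100 = (1.60927 − 1)/1.60927 × 100 = 37.8602%

37.9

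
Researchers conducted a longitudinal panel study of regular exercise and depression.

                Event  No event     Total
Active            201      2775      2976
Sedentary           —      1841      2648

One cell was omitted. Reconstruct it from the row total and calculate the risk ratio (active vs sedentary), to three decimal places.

The missing cell is in the unexposed row: 2648 − 1841 = 807.
So a = 201, b = 2775, c = 807, d = 1841.
RR = [a/(a+b)] / [c/(c+d)] = (201/2976) / (807/2648) = 0.06754/0.30476 = 0.22162

0.222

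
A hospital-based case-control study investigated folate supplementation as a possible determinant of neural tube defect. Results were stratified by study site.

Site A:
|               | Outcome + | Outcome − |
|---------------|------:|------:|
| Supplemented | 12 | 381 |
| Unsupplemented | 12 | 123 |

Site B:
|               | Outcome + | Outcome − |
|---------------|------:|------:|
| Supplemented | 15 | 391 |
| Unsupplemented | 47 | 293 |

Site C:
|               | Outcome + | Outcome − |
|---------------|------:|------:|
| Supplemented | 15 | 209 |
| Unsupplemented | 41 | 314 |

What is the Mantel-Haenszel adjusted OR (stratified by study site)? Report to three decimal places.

OR_MH = Σ(aᵢdᵢ/nᵢ) / Σ(bᵢcᵢ/nᵢ), where nᵢ is the stratum total.
Stratum 1 (Site A): n = 528; a·d/n = 12·123/528 = 2.7955; b·c/n = 381·12/528 = 8.6591
Stratum 2 (Site B): n = 746; a·d/n = 15·293/746 = 5.8914; b·c/n = 391·47/746 = 24.6340
Stratum 3 (Site C): n = 579; a·d/n = 15·314/579 = 8.1347; b·c/n = 209·41/579 = 14.7997
OR_MH = (2.7955 + 5.8914 + 8.1347) / (8.6591 + 24.6340 + 14.7997) = 16.8216 / 48.0928 = 0.34977

0.350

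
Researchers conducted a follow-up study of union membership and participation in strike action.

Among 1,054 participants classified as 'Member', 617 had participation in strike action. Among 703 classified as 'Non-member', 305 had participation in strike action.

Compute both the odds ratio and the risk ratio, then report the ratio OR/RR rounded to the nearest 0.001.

1.365

From the description: a = 617, b = 437, c = 305, d = 398.
OR = (617·398)/(437·305) = 245566/133285 = 1.84241
Risk in exposed = 617/1054 = 0.58539; risk in unexposed = 305/703 = 0.43385; RR = 1.34927
OR/RR = 1.84241 / 1.34927 = 1.36548
The outcome is not rare, so the OR lies further from 1 than the RR.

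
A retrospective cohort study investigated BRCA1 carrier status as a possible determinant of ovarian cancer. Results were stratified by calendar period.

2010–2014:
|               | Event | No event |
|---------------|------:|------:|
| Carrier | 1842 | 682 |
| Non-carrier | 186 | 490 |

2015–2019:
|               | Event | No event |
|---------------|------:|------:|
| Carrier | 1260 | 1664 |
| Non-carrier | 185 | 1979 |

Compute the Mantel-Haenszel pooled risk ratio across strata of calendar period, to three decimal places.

RR_MH = Σ(aᵢ·n₀ᵢ/nᵢ) / Σ(cᵢ·n₁ᵢ/nᵢ), with n₁ᵢ = aᵢ+bᵢ (exposed), n₀ᵢ = cᵢ+dᵢ (unexposed), nᵢ = n₁ᵢ+n₀ᵢ.
Stratum 1 (2010–2014): n₁ = 2524, n₀ = 676, n = 3200; a·n₀/n = 1842·676/3200 = 389.1225; c·n₁/n = 186·2524/3200 = 146.7075
Stratum 2 (2015–2019): n₁ = 2924, n₀ = 2164, n = 5088; a·n₀/n = 1260·2164/5088 = 535.8962; c·n₁/n = 185·2924/5088 = 106.3168
RR_MH = (389.1225 + 535.8962) / (146.7075 + 106.3168) = 925.0187 / 253.0243 = 3.65585

3.656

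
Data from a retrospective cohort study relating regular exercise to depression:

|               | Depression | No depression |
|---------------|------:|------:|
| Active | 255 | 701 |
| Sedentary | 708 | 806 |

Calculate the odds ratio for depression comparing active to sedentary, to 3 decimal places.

Cells: a = 255, b = 701, c = 708, d = 806.
OR = (a·d)/(b·c) = (255 × 806) / (701 × 708) = 205530 / 496308 = 0.41412
Exposure is associated with lower odds of depression (OR = 0.41 < 1).

0.414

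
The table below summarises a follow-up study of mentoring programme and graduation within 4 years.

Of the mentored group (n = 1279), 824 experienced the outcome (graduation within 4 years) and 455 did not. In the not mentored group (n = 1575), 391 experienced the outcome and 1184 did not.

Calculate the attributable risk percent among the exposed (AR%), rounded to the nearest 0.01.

61.47

From the description: a = 824, b = 455, c = 391, d = 1184.
Risk in exposed = 824/1279 = 0.64425; risk in unexposed = 391/1575 = 0.24825.
RR = 0.64425/0.24825 = 2.59514
AR% = (RR − 1)/RR × 100 = (2.59514 − 1)/2.59514 × 100 = 61.4664%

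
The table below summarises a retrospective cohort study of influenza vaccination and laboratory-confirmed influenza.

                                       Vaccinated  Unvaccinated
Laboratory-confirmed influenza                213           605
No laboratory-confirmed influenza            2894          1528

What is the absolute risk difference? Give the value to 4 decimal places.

-0.2151

Reading the table with exposure as columns: a = 213 (Vaccinated, case), b = 2894 (Vaccinated, non-case), c = 605 (Unvaccinated, case), d = 1528.
Risk in exposed = 213/3107 = 0.068555; risk in unexposed = 605/2133 = 0.283638.
Risk difference = 0.068555 − 0.283638 = -0.215083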